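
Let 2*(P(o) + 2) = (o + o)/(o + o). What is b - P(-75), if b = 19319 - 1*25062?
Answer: -11483/2 ≈ -5741.5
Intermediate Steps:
P(o) = -3/2 (P(o) = -2 + ((o + o)/(o + o))/2 = -2 + ((2*o)/((2*o)))/2 = -2 + ((2*o)*(1/(2*o)))/2 = -2 + (1/2)*1 = -2 + 1/2 = -3/2)
b = -5743 (b = 19319 - 25062 = -5743)
b - P(-75) = -5743 - 1*(-3/2) = -5743 + 3/2 = -11483/2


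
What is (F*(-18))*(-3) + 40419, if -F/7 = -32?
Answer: 52515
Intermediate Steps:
F = 224 (F = -7*(-32) = 224)
(F*(-18))*(-3) + 40419 = (224*(-18))*(-3) + 40419 = -4032*(-3) + 40419 = 12096 + 40419 = 52515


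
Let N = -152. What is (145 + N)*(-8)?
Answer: 56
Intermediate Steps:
(145 + N)*(-8) = (145 - 152)*(-8) = -7*(-8) = 56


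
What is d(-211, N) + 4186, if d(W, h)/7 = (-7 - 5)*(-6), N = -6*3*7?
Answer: 4690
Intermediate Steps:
N = -126 (N = -18*7 = -126)
d(W, h) = 504 (d(W, h) = 7*((-7 - 5)*(-6)) = 7*(-12*(-6)) = 7*72 = 504)
d(-211, N) + 4186 = 504 + 4186 = 4690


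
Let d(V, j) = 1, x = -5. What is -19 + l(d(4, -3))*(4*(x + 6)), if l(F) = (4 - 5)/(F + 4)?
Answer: -99/5 ≈ -19.800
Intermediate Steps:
l(F) = -1/(4 + F)
-19 + l(d(4, -3))*(4*(x + 6)) = -19 + (-1/(4 + 1))*(4*(-5 + 6)) = -19 + (-1/5)*(4*1) = -19 - 1*1/5*4 = -19 - 1/5*4 = -19 - 4/5 = -99/5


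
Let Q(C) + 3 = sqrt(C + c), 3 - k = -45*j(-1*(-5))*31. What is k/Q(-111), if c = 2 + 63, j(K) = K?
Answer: -20934/55 - 6978*I*sqrt(46)/55 ≈ -380.62 - 860.49*I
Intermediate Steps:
k = 6978 (k = 3 - (-(-45)*(-5))*31 = 3 - (-45*5)*31 = 3 - (-225)*31 = 3 - 1*(-6975) = 3 + 6975 = 6978)
c = 65
Q(C) = -3 + sqrt(65 + C) (Q(C) = -3 + sqrt(C + 65) = -3 + sqrt(65 + C))
k/Q(-111) = 6978/(-3 + sqrt(65 - 111)) = 6978/(-3 + sqrt(-46)) = 6978/(-3 + I*sqrt(46))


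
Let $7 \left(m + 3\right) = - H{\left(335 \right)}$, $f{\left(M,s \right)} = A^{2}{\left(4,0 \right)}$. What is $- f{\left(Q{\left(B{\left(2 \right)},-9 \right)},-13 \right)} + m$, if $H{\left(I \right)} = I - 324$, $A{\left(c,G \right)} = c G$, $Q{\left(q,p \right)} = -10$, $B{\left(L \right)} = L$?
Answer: $- \frac{32}{7} \approx -4.5714$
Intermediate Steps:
$A{\left(c,G \right)} = G c$
$f{\left(M,s \right)} = 0$ ($f{\left(M,s \right)} = \left(0 \cdot 4\right)^{2} = 0^{2} = 0$)
$H{\left(I \right)} = -324 + I$ ($H{\left(I \right)} = I - 324 = -324 + I$)
$m = - \frac{32}{7}$ ($m = -3 + \frac{\left(-1\right) \left(-324 + 335\right)}{7} = -3 + \frac{\left(-1\right) 11}{7} = -3 + \frac{1}{7} \left(-11\right) = -3 - \frac{11}{7} = - \frac{32}{7} \approx -4.5714$)
$- f{\left(Q{\left(B{\left(2 \right)},-9 \right)},-13 \right)} + m = \left(-1\right) 0 - \frac{32}{7} = 0 - \frac{32}{7} = - \frac{32}{7}$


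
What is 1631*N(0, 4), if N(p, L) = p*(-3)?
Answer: 0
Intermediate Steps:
N(p, L) = -3*p
1631*N(0, 4) = 1631*(-3*0) = 1631*0 = 0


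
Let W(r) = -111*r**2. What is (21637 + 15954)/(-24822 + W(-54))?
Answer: -37591/348498 ≈ -0.10787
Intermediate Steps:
(21637 + 15954)/(-24822 + W(-54)) = (21637 + 15954)/(-24822 - 111*(-54)**2) = 37591/(-24822 - 111*2916) = 37591/(-24822 - 323676) = 37591/(-348498) = 37591*(-1/348498) = -37591/348498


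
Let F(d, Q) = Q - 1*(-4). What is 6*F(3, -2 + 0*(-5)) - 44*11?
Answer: -472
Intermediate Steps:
F(d, Q) = 4 + Q (F(d, Q) = Q + 4 = 4 + Q)
6*F(3, -2 + 0*(-5)) - 44*11 = 6*(4 + (-2 + 0*(-5))) - 44*11 = 6*(4 + (-2 + 0)) - 484 = 6*(4 - 2) - 484 = 6*2 - 484 = 12 - 484 = -472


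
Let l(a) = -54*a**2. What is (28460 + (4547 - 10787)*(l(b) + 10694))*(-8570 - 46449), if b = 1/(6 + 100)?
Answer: 10308696262478540/2809 ≈ 3.6699e+12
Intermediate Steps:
b = 1/106 ≈ 0.0094340
(28460 + (4547 - 10787)*(l(b) + 10694))*(-8570 - 46449) = (28460 + (4547 - 10787)*(-54*(1/106)**2 + 10694))*(-8570 - 46449) = (28460 - 6240*(-54*1/11236 + 10694))*(-55019) = (28460 - 6240*(-27/5618 + 10694))*(-55019) = (28460 - 6240*60078865/5618)*(-55019) = (28460 - 187446058800/2809)*(-55019) = -187366114660/2809*(-55019) = 10308696262478540/2809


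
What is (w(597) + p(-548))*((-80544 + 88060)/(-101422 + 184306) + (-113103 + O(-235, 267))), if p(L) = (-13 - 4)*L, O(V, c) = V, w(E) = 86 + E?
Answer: -7827466571727/6907 ≈ -1.1333e+9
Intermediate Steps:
p(L) = -17*L
(w(597) + p(-548))*((-80544 + 88060)/(-101422 + 184306) + (-113103 + O(-235, 267))) = ((86 + 597) - 17*(-548))*((-80544 + 88060)/(-101422 + 184306) + (-113103 - 235)) = (683 + 9316)*(7516/82884 - 113338) = 9999*(7516*(1/82884) - 113338) = 9999*(1879/20721 - 113338) = 9999*(-2348474819/20721) = -7827466571727/6907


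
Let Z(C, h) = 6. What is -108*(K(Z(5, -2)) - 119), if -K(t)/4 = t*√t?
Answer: 12852 + 2592*√6 ≈ 19201.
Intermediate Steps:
K(t) = -4*t^(3/2) (K(t) = -4*t*√t = -4*t^(3/2))
-108*(K(Z(5, -2)) - 119) = -108*(-24*√6 - 119) = -108*(-119 - 24*√6) = 12852 + 2592*√6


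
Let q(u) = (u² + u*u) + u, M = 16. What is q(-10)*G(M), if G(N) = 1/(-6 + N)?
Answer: 19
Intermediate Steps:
q(u) = u + 2*u² (q(u) = (u² + u²) + u = 2*u² + u = u + 2*u²)
q(-10)*G(M) = (-10*(1 + 2*(-10)))/(-6 + 16) = -10*(1 - 20)/10 = -10*(-19)*(⅒) = 190*(⅒) = 19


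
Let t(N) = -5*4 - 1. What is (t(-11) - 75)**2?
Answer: 9216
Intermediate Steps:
t(N) = -21 (t(N) = -20 - 1 = -21)
(t(-11) - 75)**2 = (-21 - 75)**2 = (-96)**2 = 9216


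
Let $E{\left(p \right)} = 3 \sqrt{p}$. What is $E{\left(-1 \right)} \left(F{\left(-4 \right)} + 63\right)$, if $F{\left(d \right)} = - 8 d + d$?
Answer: $273 i \approx 273.0 i$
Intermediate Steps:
$F{\left(d \right)} = - 7 d$
$E{\left(-1 \right)} \left(F{\left(-4 \right)} + 63\right) = 3 \sqrt{-1} \left(\left(-7\right) \left(-4\right) + 63\right) = 3 i \left(28 + 63\right) = 3 i 91 = 273 i$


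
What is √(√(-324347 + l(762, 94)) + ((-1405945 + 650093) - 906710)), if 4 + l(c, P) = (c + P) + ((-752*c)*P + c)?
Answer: √(-1662562 + I*√54186989) ≈ 2.854 + 1289.4*I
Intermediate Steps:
l(c, P) = -4 + P + 2*c - 752*P*c (l(c, P) = -4 + ((c + P) + ((-752*c)*P + c)) = -4 + ((P + c) + (-752*P*c + c)) = -4 + ((P + c) + (c - 752*P*c)) = -4 + (P + 2*c - 752*P*c) = -4 + P + 2*c - 752*P*c)
√(√(-324347 + l(762, 94)) + ((-1405945 + 650093) - 906710)) = √(√(-324347 + (-4 + 94 + 2*762 - 752*94*762)) + ((-1405945 + 650093) - 906710)) = √(√(-324347 + (-4 + 94 + 1524 - 53864256)) + (-755852 - 906710)) = √(√(-324347 - 53862642) - 1662562) = √(√(-54186989) - 1662562) = √(I*√54186989 - 1662562) = √(-1662562 + I*√54186989)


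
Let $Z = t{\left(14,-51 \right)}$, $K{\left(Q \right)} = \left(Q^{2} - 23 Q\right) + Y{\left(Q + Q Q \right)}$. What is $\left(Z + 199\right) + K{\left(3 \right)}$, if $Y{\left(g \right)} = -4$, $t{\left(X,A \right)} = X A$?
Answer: $-579$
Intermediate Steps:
$t{\left(X,A \right)} = A X$
$K{\left(Q \right)} = -4 + Q^{2} - 23 Q$ ($K{\left(Q \right)} = \left(Q^{2} - 23 Q\right) - 4 = -4 + Q^{2} - 23 Q$)
$Z = -714$ ($Z = \left(-51\right) 14 = -714$)
$\left(Z + 199\right) + K{\left(3 \right)} = \left(-714 + 199\right) - \left(73 - 9\right) = -515 - 64 = -579$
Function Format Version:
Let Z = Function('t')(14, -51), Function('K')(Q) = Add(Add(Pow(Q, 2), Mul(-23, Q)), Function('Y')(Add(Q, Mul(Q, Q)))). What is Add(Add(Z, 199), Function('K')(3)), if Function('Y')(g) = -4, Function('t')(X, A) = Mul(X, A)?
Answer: -579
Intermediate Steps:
Function('t')(X, A) = Mul(A, X)
Function('K')(Q) = Add(-4, Pow(Q, 2), Mul(-23, Q)) (Function('K')(Q) = Add(Add(Pow(Q, 2), Mul(-23, Q)), -4) = Add(-4, Pow(Q, 2), Mul(-23, Q)))
Z = -714 (Z = Mul(-51, 14) = -714)
Add(Add(Z, 199), Function('K')(3)) = Add(Add(-714, 199), Add(-4, Pow(3, 2), Mul(-23, 3))) = Add(-515, Add(-4, 9, -69)) = Add(-515, -64) = -579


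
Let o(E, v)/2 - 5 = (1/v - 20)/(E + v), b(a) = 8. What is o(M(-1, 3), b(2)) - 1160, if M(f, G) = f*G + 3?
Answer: -36959/32 ≈ -1155.0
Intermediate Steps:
M(f, G) = 3 + G*f (M(f, G) = G*f + 3 = 3 + G*f)
o(E, v) = 10 + 2*(-20 + 1/v)/(E + v) (o(E, v) = 10 + 2*((1/v - 20)/(E + v)) = 10 + 2*((-20 + 1/v)/(E + v)) = 10 + 2*(-20 + 1/v)/(E + v))
o(M(-1, 3), b(2)) - 1160 = 2*(1 - 20*8 + 5*8**2 + 5*(3 + 3*(-1))*8)/(8*((3 + 3*(-1)) + 8)) - 1160 = 2*(1/8)*(1 - 160 + 5*64 + 5*(3 - 3)*8)/((3 - 3) + 8) - 1160 = 2*(1/8)*(1 - 160 + 320 + 5*0*8)/(0 + 8) - 1160 = 2*(1/8)*(1 - 160 + 320 + 0)/8 - 1160 = 2*(1/8)*(1/8)*161 - 1160 = 161/32 - 1160 = -36959/32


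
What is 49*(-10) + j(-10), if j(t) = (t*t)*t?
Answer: -1490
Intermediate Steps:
j(t) = t³ (j(t) = t²*t = t³)
49*(-10) + j(-10) = 49*(-10) + (-10)³ = -490 - 1000 = -1490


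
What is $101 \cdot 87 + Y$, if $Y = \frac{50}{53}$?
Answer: $\frac{465761}{53} \approx 8787.9$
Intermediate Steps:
$Y = \frac{50}{53}$ ($Y = 50 \cdot \frac{1}{53} = \frac{50}{53} \approx 0.9434$)
$101 \cdot 87 + Y = 101 \cdot 87 + \frac{50}{53} = 8787 + \frac{50}{53} = \frac{465761}{53}$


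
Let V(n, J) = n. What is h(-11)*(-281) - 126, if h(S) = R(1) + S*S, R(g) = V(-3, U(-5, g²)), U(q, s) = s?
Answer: -33284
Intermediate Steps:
R(g) = -3
h(S) = -3 + S² (h(S) = -3 + S*S = -3 + S²)
h(-11)*(-281) - 126 = (-3 + (-11)²)*(-281) - 126 = (-3 + 121)*(-281) - 126 = 118*(-281) - 126 = -33158 - 126 = -33284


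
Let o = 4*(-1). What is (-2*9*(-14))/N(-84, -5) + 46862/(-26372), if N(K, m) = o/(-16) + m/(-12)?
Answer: 4960877/13186 ≈ 376.22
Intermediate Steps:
o = -4
N(K, m) = ¼ - m/12 (N(K, m) = -4/(-16) + m/(-12) = -4*(-1/16) + m*(-1/12) = ¼ - m/12)
(-2*9*(-14))/N(-84, -5) + 46862/(-26372) = (-2*9*(-14))/(¼ - 1/12*(-5)) + 46862/(-26372) = (-18*(-14))/(¼ + 5/12) + 46862*(-1/26372) = 252/(⅔) - 23431/13186 = 252*(3/2) - 23431/13186 = 378 - 23431/13186 = 4960877/13186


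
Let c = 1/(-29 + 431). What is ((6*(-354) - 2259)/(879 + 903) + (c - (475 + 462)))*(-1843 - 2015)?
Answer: 8013604834/2211 ≈ 3.6244e+6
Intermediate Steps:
c = 1/402 ≈ 0.0024876
((6*(-354) - 2259)/(879 + 903) + (c - (475 + 462)))*(-1843 - 2015) = ((6*(-354) - 2259)/(879 + 903) + (1/402 - (475 + 462)))*(-1843 - 2015) = ((-2124 - 2259)/1782 + (1/402 - 1*937))*(-3858) = (-4383*1/1782 + (1/402 - 937))*(-3858) = (-487/198 - 376673/402)*(-3858) = -6231419/6633*(-3858) = 8013604834/2211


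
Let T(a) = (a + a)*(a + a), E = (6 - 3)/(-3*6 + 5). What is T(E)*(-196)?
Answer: -7056/169 ≈ -41.751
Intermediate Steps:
E = -3/13 (E = 3/(-18 + 5) = 3/(-13) = 3*(-1/13) = -3/13 ≈ -0.23077)
T(a) = 4*a² (T(a) = (2*a)*(2*a) = 4*a²)
T(E)*(-196) = (4*(-3/13)²)*(-196) = (4*(9/169))*(-196) = (36/169)*(-196) = -7056/169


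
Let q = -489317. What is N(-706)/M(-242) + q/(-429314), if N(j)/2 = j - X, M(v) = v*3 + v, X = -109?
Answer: 246564943/103893988 ≈ 2.3732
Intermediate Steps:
M(v) = 4*v (M(v) = 3*v + v = 4*v)
N(j) = 218 + 2*j (N(j) = 2*(j - 1*(-109)) = 2*(j + 109) = 2*(109 + j) = 218 + 2*j)
N(-706)/M(-242) + q/(-429314) = (218 + 2*(-706))/((4*(-242))) - 489317/(-429314) = (218 - 1412)/(-968) - 489317*(-1/429314) = -1194*(-1/968) + 489317/429314 = 597/484 + 489317/429314 = 246564943/103893988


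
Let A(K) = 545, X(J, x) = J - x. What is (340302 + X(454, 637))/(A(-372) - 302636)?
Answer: -113373/100697 ≈ -1.1259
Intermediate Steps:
(340302 + X(454, 637))/(A(-372) - 302636) = (340302 + (454 - 1*637))/(545 - 302636) = (340302 + (454 - 637))/(-302091) = (340302 - 183)*(-1/302091) = 340119*(-1/302091) = -113373/100697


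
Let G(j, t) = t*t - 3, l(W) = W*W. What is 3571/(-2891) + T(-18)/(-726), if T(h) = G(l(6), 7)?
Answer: -1362766/1049433 ≈ -1.2986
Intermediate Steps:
l(W) = W**2
G(j, t) = -3 + t**2 (G(j, t) = t**2 - 3 = -3 + t**2)
T(h) = 46 (T(h) = -3 + 7**2 = -3 + 49 = 46)
3571/(-2891) + T(-18)/(-726) = 3571/(-2891) + 46/(-726) = 3571*(-1/2891) + 46*(-1/726) = -3571/2891 - 23/363 = -1362766/1049433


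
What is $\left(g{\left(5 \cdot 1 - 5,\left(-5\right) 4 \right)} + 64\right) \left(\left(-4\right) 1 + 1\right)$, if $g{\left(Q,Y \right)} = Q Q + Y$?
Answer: $-132$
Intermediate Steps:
$g{\left(Q,Y \right)} = Y + Q^{2}$ ($g{\left(Q,Y \right)} = Q^{2} + Y = Y + Q^{2}$)
$\left(g{\left(5 \cdot 1 - 5,\left(-5\right) 4 \right)} + 64\right) \left(\left(-4\right) 1 + 1\right) = \left(\left(\left(-5\right) 4 + \left(5 \cdot 1 - 5\right)^{2}\right) + 64\right) \left(\left(-4\right) 1 + 1\right) = \left(\left(-20 + \left(5 - 5\right)^{2}\right) + 64\right) \left(-4 + 1\right) = \left(\left(-20 + 0^{2}\right) + 64\right) \left(-3\right) = \left(\left(-20 + 0\right) + 64\right) \left(-3\right) = \left(-20 + 64\right) \left(-3\right) = 44 \left(-3\right) = -132$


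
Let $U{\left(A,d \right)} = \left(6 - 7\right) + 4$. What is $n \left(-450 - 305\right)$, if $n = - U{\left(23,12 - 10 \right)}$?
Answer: $2265$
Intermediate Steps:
$U{\left(A,d \right)} = 3$ ($U{\left(A,d \right)} = -1 + 4 = 3$)
$n = -3$ ($n = \left(-1\right) 3 = -3$)
$n \left(-450 - 305\right) = - 3 \left(-450 - 305\right) = \left(-3\right) \left(-755\right) = 2265$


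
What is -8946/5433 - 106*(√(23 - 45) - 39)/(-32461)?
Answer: -8021952/4522067 + 106*I*√22/32461 ≈ -1.774 + 0.015316*I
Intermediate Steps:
-8946/5433 - 106*(√(23 - 45) - 39)/(-32461) = -8946*1/5433 - 106*(√(-22) - 39)*(-1/32461) = -2982/1811 - 106*(I*√22 - 39)*(-1/32461) = -2982/1811 - 106*(-39 + I*√22)*(-1/32461) = -2982/1811 + (4134 - 106*I*√22)*(-1/32461) = -2982/1811 + (-318/2497 + 106*I*√22/32461) = -8021952/4522067 + 106*I*√22/32461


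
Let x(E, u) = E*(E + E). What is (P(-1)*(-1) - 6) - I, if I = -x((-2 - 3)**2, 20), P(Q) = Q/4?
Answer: 4977/4 ≈ 1244.3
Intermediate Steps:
x(E, u) = 2*E**2 (x(E, u) = E*(2*E) = 2*E**2)
P(Q) = Q/4 (P(Q) = Q*(1/4) = Q/4)
I = -1250 (I = -2*((-2 - 3)**2)**2 = -2*((-5)**2)**2 = -2*25**2 = -2*625 = -1*1250 = -1250)
(P(-1)*(-1) - 6) - I = (((1/4)*(-1))*(-1) - 6) - 1*(-1250) = (-1/4*(-1) - 6) + 1250 = (1/4 - 6) + 1250 = -23/4 + 1250 = 4977/4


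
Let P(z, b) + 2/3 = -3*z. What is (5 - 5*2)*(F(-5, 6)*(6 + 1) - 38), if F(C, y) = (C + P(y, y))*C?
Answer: -11855/3 ≈ -3951.7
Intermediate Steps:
P(z, b) = -⅔ - 3*z
F(C, y) = C*(-⅔ + C - 3*y) (F(C, y) = (C + (-⅔ - 3*y))*C = (-⅔ + C - 3*y)*C = C*(-⅔ + C - 3*y))
(5 - 5*2)*(F(-5, 6)*(6 + 1) - 38) = (5 - 5*2)*(((⅓)*(-5)*(-2 - 9*6 + 3*(-5)))*(6 + 1) - 38) = (5 - 10)*(((⅓)*(-5)*(-2 - 54 - 15))*7 - 38) = -5*(((⅓)*(-5)*(-71))*7 - 38) = -5*((355/3)*7 - 38) = -5*(2485/3 - 38) = -5*2371/3 = -11855/3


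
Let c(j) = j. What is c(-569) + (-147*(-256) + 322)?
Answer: 37385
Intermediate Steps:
c(-569) + (-147*(-256) + 322) = -569 + (-147*(-256) + 322) = -569 + (37632 + 322) = -569 + 37954 = 37385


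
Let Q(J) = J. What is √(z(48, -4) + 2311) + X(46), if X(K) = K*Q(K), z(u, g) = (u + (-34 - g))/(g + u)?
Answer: 2116 + √1118722/22 ≈ 2164.1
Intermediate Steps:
z(u, g) = (-34 + u - g)/(g + u)
X(K) = K² (X(K) = K*K = K²)
√(z(48, -4) + 2311) + X(46) = √((-34 + 48 - 1*(-4))/(-4 + 48) + 2311) + 46² = √((-34 + 48 + 4)/44 + 2311) + 2116 = √((1/44)*18 + 2311) + 2116 = √(9/22 + 2311) + 2116 = √(50851/22) + 2116 = √1118722/22 + 2116 = 2116 + √1118722/22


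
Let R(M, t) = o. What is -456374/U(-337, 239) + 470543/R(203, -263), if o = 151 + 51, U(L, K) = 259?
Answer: 29683089/52318 ≈ 567.36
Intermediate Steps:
o = 202
R(M, t) = 202
-456374/U(-337, 239) + 470543/R(203, -263) = -456374/259 + 470543/202 = 29683089/52318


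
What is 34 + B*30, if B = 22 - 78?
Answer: -1646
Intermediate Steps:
B = -56
34 + B*30 = 34 - 56*30 = 34 - 1680 = -1646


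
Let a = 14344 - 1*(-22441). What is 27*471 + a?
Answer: 49502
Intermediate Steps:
a = 36785 (a = 14344 + 22441 = 36785)
27*471 + a = 27*471 + 36785 = 12717 + 36785 = 49502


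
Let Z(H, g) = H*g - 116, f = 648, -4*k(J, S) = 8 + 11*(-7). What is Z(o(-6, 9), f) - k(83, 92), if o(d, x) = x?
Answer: 22795/4 ≈ 5698.8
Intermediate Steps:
k(J, S) = 69/4 (k(J, S) = -(8 + 11*(-7))/4 = -(8 - 77)/4 = -¼*(-69) = 69/4)
Z(H, g) = -116 + H*g
Z(o(-6, 9), f) - k(83, 92) = (-116 + 9*648) - 1*69/4 = (-116 + 5832) - 69/4 = 5716 - 69/4 = 22795/4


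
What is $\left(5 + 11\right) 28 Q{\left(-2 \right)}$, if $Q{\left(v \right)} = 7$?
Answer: $3136$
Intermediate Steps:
$\left(5 + 11\right) 28 Q{\left(-2 \right)} = \left(5 + 11\right) 28 \cdot 7 = 16 \cdot 28 \cdot 7 = 448 \cdot 7 = 3136$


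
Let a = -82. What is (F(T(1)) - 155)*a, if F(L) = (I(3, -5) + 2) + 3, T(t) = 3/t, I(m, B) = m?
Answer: 12054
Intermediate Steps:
F(L) = 8 (F(L) = (3 + 2) + 3 = 5 + 3 = 8)
(F(T(1)) - 155)*a = (8 - 155)*(-82) = -147*(-82) = 12054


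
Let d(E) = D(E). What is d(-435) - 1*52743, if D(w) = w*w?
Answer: 136482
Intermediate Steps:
D(w) = w**2
d(E) = E**2
d(-435) - 1*52743 = (-435)**2 - 1*52743 = 189225 - 52743 = 136482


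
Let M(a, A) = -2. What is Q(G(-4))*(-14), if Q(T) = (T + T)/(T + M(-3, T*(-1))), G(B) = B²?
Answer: -32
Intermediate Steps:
Q(T) = 2*T/(-2 + T) (Q(T) = (T + T)/(T - 2) = (2*T)/(-2 + T) = 2*T/(-2 + T))
Q(G(-4))*(-14) = (2*(-4)²/(-2 + (-4)²))*(-14) = (2*16/(-2 + 16))*(-14) = (2*16/14)*(-14) = (2*16*(1/14))*(-14) = (16/7)*(-14) = -32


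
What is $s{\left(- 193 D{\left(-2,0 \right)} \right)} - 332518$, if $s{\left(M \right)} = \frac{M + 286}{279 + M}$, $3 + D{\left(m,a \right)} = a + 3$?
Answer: $- \frac{92772236}{279} \approx -3.3252 \cdot 10^{5}$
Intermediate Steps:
$D{\left(m,a \right)} = a$ ($D{\left(m,a \right)} = -3 + \left(a + 3\right) = -3 + \left(3 + a\right) = a$)
$s{\left(M \right)} = \frac{286 + M}{279 + M}$
$s{\left(- 193 D{\left(-2,0 \right)} \right)} - 332518 = \frac{286 - 0}{279 - 0} - 332518 = \frac{286 + 0}{279 + 0} - 332518 = \frac{1}{279} \cdot 286 - 332518 = \frac{286}{279} - 332518 = - \frac{92772236}{279}$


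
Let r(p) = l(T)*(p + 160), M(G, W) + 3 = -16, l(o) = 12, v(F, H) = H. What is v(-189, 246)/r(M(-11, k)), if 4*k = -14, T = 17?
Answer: 41/282 ≈ 0.14539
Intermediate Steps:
k = -7/2 (k = (¼)*(-14) = -7/2 ≈ -3.5000)
M(G, W) = -19 (M(G, W) = -3 - 16 = -19)
r(p) = 1920 + 12*p (r(p) = 12*(p + 160) = 12*(160 + p) = 1920 + 12*p)
v(-189, 246)/r(M(-11, k)) = 246/(1920 + 12*(-19)) = 246/(1920 - 228) = 246/1692 = 246*(1/1692) = 41/282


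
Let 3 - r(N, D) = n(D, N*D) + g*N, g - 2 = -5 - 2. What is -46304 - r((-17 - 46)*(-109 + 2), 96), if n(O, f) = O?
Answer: -79916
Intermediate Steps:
g = -5 (g = 2 + (-5 - 2) = 2 - 7 = -5)
r(N, D) = 3 - D + 5*N (r(N, D) = 3 - (D - 5*N) = 3 + (-D + 5*N) = 3 - D + 5*N)
-46304 - r((-17 - 46)*(-109 + 2), 96) = -46304 - (3 - 1*96 + 5*((-17 - 46)*(-109 + 2))) = -46304 - (3 - 96 + 5*(-63*(-107))) = -46304 - (3 - 96 + 5*6741) = -46304 - (3 - 96 + 33705) = -46304 - 1*33612 = -46304 - 33612 = -79916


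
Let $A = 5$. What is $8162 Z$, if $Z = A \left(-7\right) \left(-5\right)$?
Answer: $1428350$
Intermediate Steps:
$Z = 175$ ($Z = 5 \left(-7\right) \left(-5\right) = \left(-35\right) \left(-5\right) = 175$)
$8162 Z = 8162 \cdot 175 = 1428350$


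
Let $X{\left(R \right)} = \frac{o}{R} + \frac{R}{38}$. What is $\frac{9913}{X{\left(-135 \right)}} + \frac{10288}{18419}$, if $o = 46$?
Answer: $- \frac{936468633886}{367882687} \approx -2545.6$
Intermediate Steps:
$X{\left(R \right)} = \frac{46}{R} + \frac{R}{38}$
$\frac{9913}{X{\left(-135 \right)}} + \frac{10288}{18419} = \frac{9913}{\frac{46}{-135} + \frac{1}{38} \left(-135\right)} + \frac{10288}{18419} = \frac{9913}{46 \left(- \frac{1}{135}\right) - \frac{135}{38}} + 10288 \cdot \frac{1}{18419} = \frac{9913}{- \frac{46}{135} - \frac{135}{38}} + \frac{10288}{18419} = \frac{9913}{- \frac{19973}{5130}} + \frac{10288}{18419} = 9913 \left(- \frac{5130}{19973}\right) + \frac{10288}{18419} = - \frac{50853690}{19973} + \frac{10288}{18419} = - \frac{936468633886}{367882687}$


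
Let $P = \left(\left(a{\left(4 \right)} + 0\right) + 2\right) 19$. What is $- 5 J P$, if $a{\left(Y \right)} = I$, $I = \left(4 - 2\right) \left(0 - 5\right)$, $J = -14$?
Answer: $-10640$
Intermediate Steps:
$I = -10$ ($I = 2 \left(-5\right) = -10$)
$a{\left(Y \right)} = -10$
$P = -152$ ($P = \left(\left(-10 + 0\right) + 2\right) 19 = \left(-10 + 2\right) 19 = \left(-8\right) 19 = -152$)
$- 5 J P = - 5 \left(-14\right) \left(-152\right) = - \left(-70\right) \left(-152\right) = \left(-1\right) 10640 = -10640$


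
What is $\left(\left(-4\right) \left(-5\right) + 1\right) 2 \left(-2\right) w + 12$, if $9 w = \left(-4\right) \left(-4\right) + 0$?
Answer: $- \frac{412}{3} \approx -137.33$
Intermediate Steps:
$w = \frac{16}{9}$ ($w = \frac{\left(-4\right) \left(-4\right) + 0}{9} = \frac{16 + 0}{9} = \frac{1}{9} \cdot 16 = \frac{16}{9} \approx 1.7778$)
$\left(\left(-4\right) \left(-5\right) + 1\right) 2 \left(-2\right) w + 12 = \left(\left(-4\right) \left(-5\right) + 1\right) 2 \left(-2\right) \frac{16}{9} + 12 = \left(20 + 1\right) 2 \left(-2\right) \frac{16}{9} + 12 = 21 \cdot 2 \left(-2\right) \frac{16}{9} + 12 = 42 \left(-2\right) \frac{16}{9} + 12 = \left(-84\right) \frac{16}{9} + 12 = - \frac{448}{3} + 12 = - \frac{412}{3}$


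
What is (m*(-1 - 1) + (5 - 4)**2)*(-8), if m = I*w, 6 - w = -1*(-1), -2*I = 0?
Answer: -8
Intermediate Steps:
I = 0 (I = -1/2*0 = 0)
w = 5 (w = 6 - (-1)*(-1) = 6 - 1*1 = 6 - 1 = 5)
m = 0 (m = 0*5 = 0)
(m*(-1 - 1) + (5 - 4)**2)*(-8) = (0*(-1 - 1) + (5 - 4)**2)*(-8) = (0*(-2) + 1**2)*(-8) = (0 + 1)*(-8) = 1*(-8) = -8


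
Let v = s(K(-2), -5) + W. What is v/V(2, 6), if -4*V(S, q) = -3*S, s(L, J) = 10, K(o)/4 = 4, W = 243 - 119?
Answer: 268/3 ≈ 89.333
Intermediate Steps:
W = 124
K(o) = 16 (K(o) = 4*4 = 16)
V(S, q) = 3*S/4 (V(S, q) = -(-3)*S/4 = 3*S/4)
v = 134 (v = 10 + 124 = 134)
v/V(2, 6) = 134/(((¾)*2)) = 134/(3/2) = 134*(⅔) = 268/3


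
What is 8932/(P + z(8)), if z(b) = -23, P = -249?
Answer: -2233/68 ≈ -32.838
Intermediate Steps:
8932/(P + z(8)) = 8932/(-249 - 23) = 8932/(-272) = 8932*(-1/272) = -2233/68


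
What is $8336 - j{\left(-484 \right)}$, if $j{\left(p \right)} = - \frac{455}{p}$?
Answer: $\frac{4034169}{484} \approx 8335.1$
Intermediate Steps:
$8336 - j{\left(-484 \right)} = 8336 - - \frac{455}{-484} = 8336 - \left(-455\right) \left(- \frac{1}{484}\right) = 8336 - \frac{455}{484} = \frac{4034169}{484}$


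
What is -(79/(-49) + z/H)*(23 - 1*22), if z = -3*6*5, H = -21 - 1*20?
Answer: -1171/2009 ≈ -0.58288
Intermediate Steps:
H = -41 (H = -21 - 20 = -41)
z = -90 (z = -18*5 = -90)
-(79/(-49) + z/H)*(23 - 1*22) = -(79/(-49) - 90/(-41))*(23 - 1*22) = -(79*(-1/49) - 90*(-1/41))*(23 - 22) = -(-79/49 + 90/41) = -1171/2009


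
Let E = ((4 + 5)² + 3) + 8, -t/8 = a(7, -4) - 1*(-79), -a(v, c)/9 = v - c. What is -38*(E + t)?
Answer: -9576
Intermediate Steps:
a(v, c) = -9*v + 9*c (a(v, c) = -9*(v - c) = -9*v + 9*c)
t = 160 (t = -8*((-9*7 + 9*(-4)) - 1*(-79)) = -8*((-63 - 36) + 79) = -8*(-99 + 79) = -8*(-20) = 160)
E = 92 (E = (9² + 3) + 8 = (81 + 3) + 8 = 84 + 8 = 92)
-38*(E + t) = -38*(92 + 160) = -38*252 = -9576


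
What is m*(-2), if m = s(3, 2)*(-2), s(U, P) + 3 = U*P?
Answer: 12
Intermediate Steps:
s(U, P) = -3 + P*U (s(U, P) = -3 + U*P = -3 + P*U)
m = -6 (m = (-3 + 2*3)*(-2) = (-3 + 6)*(-2) = 3*(-2) = -6)
m*(-2) = -6*(-2) = 12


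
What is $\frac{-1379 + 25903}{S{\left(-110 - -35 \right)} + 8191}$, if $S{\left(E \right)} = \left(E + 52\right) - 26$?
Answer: $\frac{12262}{4071} \approx 3.012$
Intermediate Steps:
$S{\left(E \right)} = 26 + E$ ($S{\left(E \right)} = \left(52 + E\right) - 26 = 26 + E$)
$\frac{-1379 + 25903}{S{\left(-110 - -35 \right)} + 8191} = \frac{-1379 + 25903}{\left(26 - 75\right) + 8191} = \frac{24524}{\left(26 + \left(-110 + 35\right)\right) + 8191} = \frac{24524}{\left(26 - 75\right) + 8191} = \frac{24524}{-49 + 8191} = \frac{24524}{8142} = 24524 \cdot \frac{1}{8142} = \frac{12262}{4071}$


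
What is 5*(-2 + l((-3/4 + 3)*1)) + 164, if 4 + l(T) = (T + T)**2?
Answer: 941/4 ≈ 235.25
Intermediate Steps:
l(T) = -4 + 4*T**2 (l(T) = -4 + (T + T)**2 = -4 + (2*T)**2 = -4 + 4*T**2)
5*(-2 + l((-3/4 + 3)*1)) + 164 = 5*(-2 + (-4 + 4*((-3/4 + 3)*1)**2)) + 164 = 5*(-2 + (-4 + 4*((9/4)*1)**2)) + 164 = 5*(-2 + (-4 + 4*(9/4)**2)) + 164 = 5*(-2 + (-4 + 4*(81/16))) + 164 = 5*(-2 + (-4 + 81/4)) + 164 = 5*(-2 + 65/4) + 164 = 5*(57/4) + 164 = 285/4 + 164 = 941/4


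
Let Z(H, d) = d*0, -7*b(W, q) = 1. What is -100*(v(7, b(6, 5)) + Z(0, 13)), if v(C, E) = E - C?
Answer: 5000/7 ≈ 714.29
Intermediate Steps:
b(W, q) = -⅐ (b(W, q) = -⅐*1 = -⅐)
Z(H, d) = 0
-100*(v(7, b(6, 5)) + Z(0, 13)) = -100*((-⅐ - 1*7) + 0) = -100*((-⅐ - 7) + 0) = -100*(-50/7 + 0) = -100*(-50/7) = 5000/7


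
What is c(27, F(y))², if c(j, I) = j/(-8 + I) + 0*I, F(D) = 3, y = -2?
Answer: 729/25 ≈ 29.160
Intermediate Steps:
c(j, I) = j/(-8 + I) (c(j, I) = j/(-8 + I) + 0 = j/(-8 + I))
c(27, F(y))² = (27/(-8 + 3))² = (27/(-5))² = (27*(-⅕))² = (-27/5)² = 729/25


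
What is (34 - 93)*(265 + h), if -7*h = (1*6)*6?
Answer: -107321/7 ≈ -15332.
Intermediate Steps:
h = -36/7 (h = -1*6*6/7 = -6*6/7 = -1/7*36 = -36/7 ≈ -5.1429)
(34 - 93)*(265 + h) = (34 - 93)*(265 - 36/7) = -59*1819/7 = -107321/7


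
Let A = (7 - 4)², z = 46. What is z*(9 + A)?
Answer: 828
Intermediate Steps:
A = 9 (A = 3² = 9)
z*(9 + A) = 46*(9 + 9) = 46*18 = 828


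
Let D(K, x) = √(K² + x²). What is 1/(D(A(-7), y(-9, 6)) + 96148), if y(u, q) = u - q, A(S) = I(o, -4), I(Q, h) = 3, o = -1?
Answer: 3698/355555295 - 3*√26/9244437670 ≈ 1.0399e-5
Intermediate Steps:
A(S) = 3
1/(D(A(-7), y(-9, 6)) + 96148) = 1/(√(3² + (-9 - 1*6)²) + 96148) = 1/(√(9 + (-9 - 6)²) + 96148) = 1/(√(9 + (-15)²) + 96148) = 1/(√(9 + 225) + 96148) = 1/(√234 + 96148) = 1/(3*√26 + 96148) = 1/(96148 + 3*√26)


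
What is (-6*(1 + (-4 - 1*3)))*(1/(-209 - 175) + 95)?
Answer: 109437/32 ≈ 3419.9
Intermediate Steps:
(-6*(1 + (-4 - 1*3)))*(1/(-209 - 175) + 95) = (-6*(1 + (-4 - 3)))*(1/(-384) + 95) = (-6*(1 - 7))*(-1/384 + 95) = -6*(-6)*(36479/384) = 36*(36479/384) = 109437/32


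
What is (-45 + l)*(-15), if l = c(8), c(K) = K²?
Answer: -285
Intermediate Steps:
l = 64 (l = 8² = 64)
(-45 + l)*(-15) = (-45 + 64)*(-15) = 19*(-15) = -285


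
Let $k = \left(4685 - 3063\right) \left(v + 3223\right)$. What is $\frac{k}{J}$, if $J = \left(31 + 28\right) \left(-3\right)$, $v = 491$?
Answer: $- \frac{2008036}{59} \approx -34035.0$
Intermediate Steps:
$J = -177$ ($J = 59 \left(-3\right) = -177$)
$k = 6024108$ ($k = \left(4685 - 3063\right) \left(491 + 3223\right) = 1622 \cdot 3714 = 6024108$)
$\frac{k}{J} = \frac{6024108}{-177} = 6024108 \left(- \frac{1}{177}\right) = - \frac{2008036}{59}$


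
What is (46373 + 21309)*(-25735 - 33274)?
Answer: -3993847138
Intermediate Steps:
(46373 + 21309)*(-25735 - 33274) = 67682*(-59009) = -3993847138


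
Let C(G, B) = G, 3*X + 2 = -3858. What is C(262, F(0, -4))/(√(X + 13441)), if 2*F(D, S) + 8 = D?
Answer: 262*√109389/36463 ≈ 2.3765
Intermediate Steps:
X = -3860/3 (X = -⅔ + (⅓)*(-3858) = -⅔ - 1286 = -3860/3 ≈ -1286.7)
F(D, S) = -4 + D/2
C(262, F(0, -4))/(√(X + 13441)) = 262/(√(-3860/3 + 13441)) = 262/(√(36463/3)) = 262/((√109389/3)) = 262*(√109389/36463) = 262*√109389/36463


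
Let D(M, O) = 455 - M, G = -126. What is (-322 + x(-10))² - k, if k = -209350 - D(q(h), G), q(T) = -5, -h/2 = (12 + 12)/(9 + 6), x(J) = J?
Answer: 320034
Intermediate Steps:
h = -16/5 (h = -2*(12 + 12)/(9 + 6) = -48/15 = -2*8/5 = -16/5 ≈ -3.2000)
k = -209810 (k = -209350 - (455 - 1*(-5)) = -209350 - (455 + 5) = -209350 - 1*460 = -209350 - 460 = -209810)
(-322 + x(-10))² - k = (-322 - 10)² - 1*(-209810) = (-332)² + 209810 = 110224 + 209810 = 320034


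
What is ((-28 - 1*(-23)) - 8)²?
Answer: 169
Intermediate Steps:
((-28 - 1*(-23)) - 8)² = ((-28 + 23) - 8)² = (-5 - 8)² = (-13)² = 169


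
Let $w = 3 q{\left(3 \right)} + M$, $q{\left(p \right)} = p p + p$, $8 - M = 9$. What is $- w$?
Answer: $-35$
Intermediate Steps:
$M = -1$ ($M = 8 - 9 = -1$)
$q{\left(p \right)} = p + p^{2}$ ($q{\left(p \right)} = p^{2} + p = p + p^{2}$)
$w = 35$ ($w = 3 \cdot 3 \left(1 + 3\right) - 1 = 3 \cdot 3 \cdot 4 - 1 = 3 \cdot 12 - 1 = 36 - 1 = 35$)
$- w = \left(-1\right) 35 = -35$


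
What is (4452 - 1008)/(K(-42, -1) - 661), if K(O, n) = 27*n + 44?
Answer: -123/23 ≈ -5.3478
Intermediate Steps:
K(O, n) = 44 + 27*n
(4452 - 1008)/(K(-42, -1) - 661) = (4452 - 1008)/((44 + 27*(-1)) - 661) = 3444/((44 - 27) - 661) = 3444/(17 - 661) = 3444/(-644) = 3444*(-1/644) = -123/23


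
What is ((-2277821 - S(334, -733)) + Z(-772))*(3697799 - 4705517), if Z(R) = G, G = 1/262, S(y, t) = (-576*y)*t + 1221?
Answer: 18916724420347953/131 ≈ 1.4440e+14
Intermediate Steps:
S(y, t) = 1221 - 576*t*y (S(y, t) = -576*t*y + 1221 = 1221 - 576*t*y)
G = 1/262 ≈ 0.0038168
Z(R) = 1/262
((-2277821 - S(334, -733)) + Z(-772))*(3697799 - 4705517) = ((-2277821 - (1221 - 576*(-733)*334)) + 1/262)*(3697799 - 4705517) = ((-2277821 - (1221 + 141017472)) + 1/262)*(-1007718) = ((-2277821 - 1*141018693) + 1/262)*(-1007718) = ((-2277821 - 141018693) + 1/262)*(-1007718) = (-143296514 + 1/262)*(-1007718) = -37543686667/262*(-1007718) = 18916724420347953/131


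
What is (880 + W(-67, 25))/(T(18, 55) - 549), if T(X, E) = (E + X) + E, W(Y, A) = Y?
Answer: -813/421 ≈ -1.9311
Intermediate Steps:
T(X, E) = X + 2*E
(880 + W(-67, 25))/(T(18, 55) - 549) = (880 - 67)/((18 + 2*55) - 549) = 813/((18 + 110) - 549) = 813/(128 - 549) = 813/(-421) = 813*(-1/421) = -813/421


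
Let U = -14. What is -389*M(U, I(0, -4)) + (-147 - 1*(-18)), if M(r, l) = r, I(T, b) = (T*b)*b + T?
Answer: 5317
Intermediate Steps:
I(T, b) = T + T*b**2 (I(T, b) = T*b**2 + T = T + T*b**2)
-389*M(U, I(0, -4)) + (-147 - 1*(-18)) = -389*(-14) + (-147 - 1*(-18)) = 5446 + (-147 + 18) = 5446 - 129 = 5317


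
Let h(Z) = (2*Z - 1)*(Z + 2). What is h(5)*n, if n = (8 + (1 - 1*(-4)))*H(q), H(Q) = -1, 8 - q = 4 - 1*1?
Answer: -819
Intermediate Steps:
q = 5 (q = 8 - (4 - 1*1) = 8 - (4 - 1) = 8 - 1*3 = 8 - 3 = 5)
h(Z) = (-1 + 2*Z)*(2 + Z)
n = -13 (n = (8 + (1 - 1*(-4)))*(-1) = (8 + (1 + 4))*(-1) = (8 + 5)*(-1) = 13*(-1) = -13)
h(5)*n = (-2 + 2*5² + 3*5)*(-13) = (-2 + 2*25 + 15)*(-13) = (-2 + 50 + 15)*(-13) = 63*(-13) = -819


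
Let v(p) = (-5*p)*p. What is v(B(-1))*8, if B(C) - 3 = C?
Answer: -160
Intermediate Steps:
B(C) = 3 + C
v(p) = -5*p²
v(B(-1))*8 = -5*(3 - 1)²*8 = -5*2²*8 = -5*4*8 = -20*8 = -160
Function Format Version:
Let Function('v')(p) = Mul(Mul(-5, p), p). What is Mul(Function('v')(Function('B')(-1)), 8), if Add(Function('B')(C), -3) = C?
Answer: -160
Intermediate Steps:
Function('B')(C) = Add(3, C)
Function('v')(p) = Mul(-5, Pow(p, 2))
Mul(Function('v')(Function('B')(-1)), 8) = Mul(Mul(-5, Pow(Add(3, -1), 2)), 8) = Mul(Mul(-5, Pow(2, 2)), 8) = Mul(Mul(-5, 4), 8) = Mul(-20, 8) = -160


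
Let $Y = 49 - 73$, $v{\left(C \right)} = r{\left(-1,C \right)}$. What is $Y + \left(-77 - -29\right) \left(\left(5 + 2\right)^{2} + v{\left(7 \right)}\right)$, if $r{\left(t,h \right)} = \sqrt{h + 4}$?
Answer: $-2376 - 48 \sqrt{11} \approx -2535.2$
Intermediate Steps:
$r{\left(t,h \right)} = \sqrt{4 + h}$
$v{\left(C \right)} = \sqrt{4 + C}$
$Y = -24$
$Y + \left(-77 - -29\right) \left(\left(5 + 2\right)^{2} + v{\left(7 \right)}\right) = -24 + \left(-77 - -29\right) \left(\left(5 + 2\right)^{2} + \sqrt{4 + 7}\right) = -24 + \left(-77 + 29\right) \left(7^{2} + \sqrt{11}\right) = -24 - 48 \left(49 + \sqrt{11}\right) = -24 - \left(2352 + 48 \sqrt{11}\right) = -2376 - 48 \sqrt{11}$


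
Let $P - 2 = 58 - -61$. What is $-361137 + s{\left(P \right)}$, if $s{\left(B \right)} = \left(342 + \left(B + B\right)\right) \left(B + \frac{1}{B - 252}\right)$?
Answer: $- \frac{38052547}{131} \approx -2.9048 \cdot 10^{5}$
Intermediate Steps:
$P = 121$ ($P = 2 + \left(58 - -61\right) = 2 + \left(58 + 61\right) = 2 + 119 = 121$)
$s{\left(B \right)} = \left(342 + 2 B\right) \left(B + \frac{1}{-252 + B}\right)$
$-361137 + s{\left(P \right)} = -361137 + \frac{2 \left(171 + 121^{3} - 5214011 - 81 \cdot 121^{2}\right)}{-252 + 121} = -361137 + \frac{2 \left(171 + 1771561 - 5214011 - 1185921\right)}{-131} = -361137 + 2 \left(- \frac{1}{131}\right) \left(171 + 1771561 - 5214011 - 1185921\right) = -361137 + 2 \left(- \frac{1}{131}\right) \left(-4628200\right) = -361137 + \frac{9256400}{131} = - \frac{38052547}{131}$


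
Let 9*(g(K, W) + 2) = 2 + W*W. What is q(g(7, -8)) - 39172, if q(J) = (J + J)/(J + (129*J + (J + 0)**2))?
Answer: -7951913/203 ≈ -39172.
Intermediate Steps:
g(K, W) = -16/9 + W**2/9 (g(K, W) = -2 + (2 + W*W)/9 = -2 + (2 + W**2)/9 = -2 + (2/9 + W**2/9) = -16/9 + W**2/9)
q(J) = 2*J/(J**2 + 130*J) (q(J) = (2*J)/(J + (129*J + J**2)) = (2*J)/(J + (J**2 + 129*J)) = (2*J)/(J**2 + 130*J) = 2*J/(J**2 + 130*J))
q(g(7, -8)) - 39172 = 2/(130 + (-16/9 + (1/9)*(-8)**2)) - 39172 = 2/(130 + (-16/9 + (1/9)*64)) - 39172 = 2/(130 + (-16/9 + 64/9)) - 39172 = 2/(130 + 16/3) - 39172 = 2/(406/3) - 39172 = 2*(3/406) - 39172 = 3/203 - 39172 = -7951913/203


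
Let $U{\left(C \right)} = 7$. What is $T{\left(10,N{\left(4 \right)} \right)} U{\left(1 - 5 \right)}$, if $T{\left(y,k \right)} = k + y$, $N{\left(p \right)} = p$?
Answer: $98$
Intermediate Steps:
$T{\left(10,N{\left(4 \right)} \right)} U{\left(1 - 5 \right)} = \left(4 + 10\right) 7 = 14 \cdot 7 = 98$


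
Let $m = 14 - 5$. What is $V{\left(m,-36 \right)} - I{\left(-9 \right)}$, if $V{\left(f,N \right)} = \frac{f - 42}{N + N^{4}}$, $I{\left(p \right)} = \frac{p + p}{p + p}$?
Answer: $- \frac{559871}{559860} \approx -1.0$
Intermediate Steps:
$m = 9$ ($m = 14 - 5 = 9$)
$I{\left(p \right)} = 1$ ($I{\left(p \right)} = \frac{2 p}{2 p} = 2 p \frac{1}{2 p} = 1$)
$V{\left(f,N \right)} = \frac{-42 + f}{N + N^{4}}$
$V{\left(m,-36 \right)} - I{\left(-9 \right)} = \frac{-42 + 9}{-36 + \left(-36\right)^{4}} - 1 = \frac{1}{-36 + 1679616} \left(-33\right) - 1 = \frac{1}{1679580} \left(-33\right) - 1 = - \frac{11}{559860} - 1 = - \frac{559871}{559860}$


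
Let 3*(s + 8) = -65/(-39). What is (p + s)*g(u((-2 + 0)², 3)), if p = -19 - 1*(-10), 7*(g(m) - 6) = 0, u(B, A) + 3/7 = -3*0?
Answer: -296/3 ≈ -98.667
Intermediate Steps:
u(B, A) = -3/7 (u(B, A) = -3/7 - 3*0 = -3/7 + 0 = -3/7)
g(m) = 6 (g(m) = 6 + (⅐)*0 = 6 + 0 = 6)
s = -67/9 (s = -8 + (-65/(-39))/3 = -8 + (-65*(-1/39))/3 = -8 + (⅓)*(5/3) = -8 + 5/9 = -67/9 ≈ -7.4444)
p = -9 (p = -19 + 10 = -9)
(p + s)*g(u((-2 + 0)², 3)) = (-9 - 67/9)*6 = -148/9*6 = -296/3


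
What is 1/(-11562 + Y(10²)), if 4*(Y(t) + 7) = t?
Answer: -1/11544 ≈ -8.6625e-5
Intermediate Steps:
Y(t) = -7 + t/4
1/(-11562 + Y(10²)) = 1/(-11562 + (-7 + (¼)*10²)) = 1/(-11562 + (-7 + (¼)*100)) = 1/(-11562 + (-7 + 25)) = 1/(-11562 + 18) = 1/(-11544) = -1/11544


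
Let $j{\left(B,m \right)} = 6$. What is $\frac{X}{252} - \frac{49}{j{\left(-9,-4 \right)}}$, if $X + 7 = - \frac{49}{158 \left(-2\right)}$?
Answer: $- \frac{10357}{1264} \approx -8.1938$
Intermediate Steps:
$X = - \frac{2163}{316}$ ($X = -7 - \frac{49}{158 \left(-2\right)} = -7 - \frac{49}{-316} = -7 - - \frac{49}{316} = -7 + \frac{49}{316} = - \frac{2163}{316} \approx -6.8449$)
$\frac{X}{252} - \frac{49}{j{\left(-9,-4 \right)}} = - \frac{2163}{316 \cdot 252} - \frac{49}{6} = \left(- \frac{2163}{316}\right) \frac{1}{252} - \frac{49}{6} = - \frac{103}{3792} - \frac{49}{6} = - \frac{10357}{1264}$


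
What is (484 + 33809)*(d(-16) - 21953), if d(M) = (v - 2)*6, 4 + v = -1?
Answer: -754274535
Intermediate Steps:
v = -5 (v = -4 - 1 = -5)
d(M) = -42 (d(M) = (-5 - 2)*6 = -7*6 = -42)
(484 + 33809)*(d(-16) - 21953) = (484 + 33809)*(-42 - 21953) = 34293*(-21995) = -754274535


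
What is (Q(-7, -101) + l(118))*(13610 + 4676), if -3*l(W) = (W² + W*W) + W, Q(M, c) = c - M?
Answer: -172180976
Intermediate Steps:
l(W) = -2*W²/3 - W/3 (l(W) = -((W² + W*W) + W)/3 = -((W² + W²) + W)/3 = -(2*W² + W)/3 = -(W + 2*W²)/3 = -2*W²/3 - W/3)
(Q(-7, -101) + l(118))*(13610 + 4676) = ((-101 - 1*(-7)) - ⅓*118*(1 + 2*118))*(13610 + 4676) = ((-101 + 7) - ⅓*118*(1 + 236))*18286 = (-94 - ⅓*118*237)*18286 = (-94 - 9322)*18286 = -9416*18286 = -172180976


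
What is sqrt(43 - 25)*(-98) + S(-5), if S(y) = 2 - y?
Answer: 7 - 294*sqrt(2) ≈ -408.78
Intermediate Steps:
sqrt(43 - 25)*(-98) + S(-5) = sqrt(43 - 25)*(-98) + (2 - 1*(-5)) = sqrt(18)*(-98) + (2 + 5) = (3*sqrt(2))*(-98) + 7 = -294*sqrt(2) + 7 = 7 - 294*sqrt(2)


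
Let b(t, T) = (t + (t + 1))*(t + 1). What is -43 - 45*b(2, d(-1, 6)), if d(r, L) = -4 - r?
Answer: -718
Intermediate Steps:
b(t, T) = (1 + t)*(1 + 2*t) (b(t, T) = (t + (1 + t))*(1 + t) = (1 + 2*t)*(1 + t) = (1 + t)*(1 + 2*t))
-43 - 45*b(2, d(-1, 6)) = -43 - 45*(1 + 2*2² + 3*2) = -43 - 45*(1 + 2*4 + 6) = -43 - 45*(1 + 8 + 6) = -43 - 45*15 = -43 - 675 = -718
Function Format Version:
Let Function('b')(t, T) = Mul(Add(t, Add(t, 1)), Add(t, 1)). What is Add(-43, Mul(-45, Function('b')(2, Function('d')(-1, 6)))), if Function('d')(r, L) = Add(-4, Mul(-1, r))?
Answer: -718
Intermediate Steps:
Function('b')(t, T) = Mul(Add(1, t), Add(1, Mul(2, t))) (Function('b')(t, T) = Mul(Add(t, Add(1, t)), Add(1, t)) = Mul(Add(1, Mul(2, t)), Add(1, t)) = Mul(Add(1, t), Add(1, Mul(2, t))))
Add(-43, Mul(-45, Function('b')(2, Function('d')(-1, 6)))) = Add(-43, Mul(-45, Add(1, Mul(2, Pow(2, 2)), Mul(3, 2)))) = Add(-43, Mul(-45, Add(1, Mul(2, 4), 6))) = Add(-43, Mul(-45, Add(1, 8, 6))) = Add(-43, Mul(-45, 15)) = Add(-43, -675) = -718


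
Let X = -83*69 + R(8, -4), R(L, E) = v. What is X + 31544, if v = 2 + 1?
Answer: 25820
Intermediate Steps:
v = 3
R(L, E) = 3
X = -5724 (X = -83*69 + 3 = -5727 + 3 = -5724)
X + 31544 = -5724 + 31544 = 25820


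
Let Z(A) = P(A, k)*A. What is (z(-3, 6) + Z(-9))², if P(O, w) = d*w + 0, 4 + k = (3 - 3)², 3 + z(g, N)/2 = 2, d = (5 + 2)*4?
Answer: 1012036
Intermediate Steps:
d = 28 (d = 7*4 = 28)
z(g, N) = -2 (z(g, N) = -6 + 2*2 = -6 + 4 = -2)
k = -4 (k = -4 + (3 - 3)² = -4 + 0² = -4 + 0 = -4)
P(O, w) = 28*w (P(O, w) = 28*w + 0 = 28*w)
Z(A) = -112*A (Z(A) = (28*(-4))*A = -112*A)
(z(-3, 6) + Z(-9))² = (-2 - 112*(-9))² = (-2 + 1008)² = 1006² = 1012036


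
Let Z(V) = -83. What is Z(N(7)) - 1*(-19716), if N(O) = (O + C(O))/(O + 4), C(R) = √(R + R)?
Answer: 19633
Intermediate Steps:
C(R) = √2*√R (C(R) = √(2*R) = √2*√R)
N(O) = (O + √2*√O)/(4 + O) (N(O) = (O + √2*√O)/(O + 4) = (O + √2*√O)/(4 + O))
Z(N(7)) - 1*(-19716) = -83 - 1*(-19716) = -83 + 19716 = 19633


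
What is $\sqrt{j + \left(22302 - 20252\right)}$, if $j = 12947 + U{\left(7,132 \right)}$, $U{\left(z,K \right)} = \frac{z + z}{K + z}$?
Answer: $\frac{\sqrt{289758983}}{139} \approx 122.46$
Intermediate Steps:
$U{\left(z,K \right)} = \frac{2 z}{K + z}$
$j = \frac{1799647}{139}$ ($j = 12947 + 2 \cdot 7 \frac{1}{132 + 7} = 12947 + 2 \cdot 7 \cdot \frac{1}{139} = 12947 + \frac{14}{139} = \frac{1799647}{139} \approx 12947.0$)
$\sqrt{j + \left(22302 - 20252\right)} = \sqrt{\frac{1799647}{139} + \left(22302 - 20252\right)} = \sqrt{\frac{1799647}{139} + 2050} = \sqrt{\frac{2084597}{139}} = \frac{\sqrt{289758983}}{139}$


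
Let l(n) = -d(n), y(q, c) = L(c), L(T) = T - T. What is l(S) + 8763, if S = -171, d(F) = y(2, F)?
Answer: 8763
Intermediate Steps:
L(T) = 0
y(q, c) = 0
d(F) = 0
l(n) = 0 (l(n) = -1*0 = 0)
l(S) + 8763 = 0 + 8763 = 8763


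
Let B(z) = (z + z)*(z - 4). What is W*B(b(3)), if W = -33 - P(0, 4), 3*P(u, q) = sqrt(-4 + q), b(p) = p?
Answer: 198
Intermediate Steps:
P(u, q) = sqrt(-4 + q)/3
B(z) = 2*z*(-4 + z) (B(z) = (2*z)*(-4 + z) = 2*z*(-4 + z))
W = -33 (W = -33 - sqrt(-4 + 4)/3 = -33 - sqrt(0)/3 = -33 - 0/3 = -33 - 1*0 = -33 + 0 = -33)
W*B(b(3)) = -66*3*(-4 + 3) = -66*3*(-1) = -33*(-6) = 198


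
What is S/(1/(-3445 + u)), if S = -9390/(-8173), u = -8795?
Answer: -114933600/8173 ≈ -14063.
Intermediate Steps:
S = 9390/8173 (S = -9390*(-1/8173) = 9390/8173 ≈ 1.1489)
S/(1/(-3445 + u)) = 9390/(8173*(1/(-3445 - 8795))) = 9390/(8173*(1/(-12240))) = 9390/(8173*(-1/12240)) = (9390/8173)*(-12240) = -114933600/8173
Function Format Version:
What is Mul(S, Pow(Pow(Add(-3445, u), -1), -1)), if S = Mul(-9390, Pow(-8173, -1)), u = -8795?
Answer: Rational(-114933600, 8173) ≈ -14063.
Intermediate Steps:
S = Rational(9390, 8173) (S = Mul(-9390, Rational(-1, 8173)) = Rational(9390, 8173) ≈ 1.1489)
Mul(S, Pow(Pow(Add(-3445, u), -1), -1)) = Mul(Rational(9390, 8173), Pow(Pow(Add(-3445, -8795), -1), -1)) = Mul(Rational(9390, 8173), Pow(Pow(-12240, -1), -1)) = Mul(Rational(9390, 8173), Pow(Rational(-1, 12240), -1)) = Mul(Rational(9390, 8173), -12240) = Rational(-114933600, 8173)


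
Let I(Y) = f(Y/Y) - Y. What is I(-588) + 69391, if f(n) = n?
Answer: 69980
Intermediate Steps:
I(Y) = 1 - Y (I(Y) = Y/Y - Y = 1 - Y)
I(-588) + 69391 = (1 - 1*(-588)) + 69391 = (1 + 588) + 69391 = 589 + 69391 = 69980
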